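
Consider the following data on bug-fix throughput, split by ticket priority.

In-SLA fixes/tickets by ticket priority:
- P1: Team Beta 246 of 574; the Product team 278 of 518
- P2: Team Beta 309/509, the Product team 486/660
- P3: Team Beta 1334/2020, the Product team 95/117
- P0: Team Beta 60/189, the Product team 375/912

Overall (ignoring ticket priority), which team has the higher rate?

P1: Team Beta 246/574 = 42.9%, the Product team 278/518 = 53.7% → the Product team
P2: Team Beta 309/509 = 60.7%, the Product team 486/660 = 73.6% → the Product team
P3: Team Beta 1334/2020 = 66.0%, the Product team 95/117 = 81.2% → the Product team
P0: Team Beta 60/189 = 31.7%, the Product team 375/912 = 41.1% → the Product team
Overall: Team Beta 1949/3292 = 59.2%, the Product team 1234/2207 = 55.9% → Team Beta
(The Product team wins every ticket group but Team Beta wins overall — the Product team's tickets skew toward the low-rate P0 group.)

Team Beta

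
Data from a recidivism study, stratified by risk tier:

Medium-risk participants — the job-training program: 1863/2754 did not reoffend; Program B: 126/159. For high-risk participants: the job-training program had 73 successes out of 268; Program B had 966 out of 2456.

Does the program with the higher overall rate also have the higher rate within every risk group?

No

Medium-risk: the job-training program 1863/2754 = 67.6%, Program B 126/159 = 79.2% → Program B
High-risk: the job-training program 73/268 = 27.2%, Program B 966/2456 = 39.3% → Program B
Overall: the job-training program 1936/3022 = 64.1%, Program B 1092/2615 = 41.8% → the job-training program
Program B wins each risk group but the job-training program wins overall — the comparison reverses. Program B's participants skew toward high-risk, which has a lower base rate.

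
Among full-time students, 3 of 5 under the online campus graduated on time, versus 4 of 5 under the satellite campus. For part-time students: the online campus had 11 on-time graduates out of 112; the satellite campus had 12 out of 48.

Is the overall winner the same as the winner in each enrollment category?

Full-time: the online campus 3/5 = 60.0%, the satellite campus 4/5 = 80.0% → the satellite campus
Part-time: the online campus 11/112 = 9.8%, the satellite campus 12/48 = 25.0% → the satellite campus
Overall: the online campus 14/117 = 12.0%, the satellite campus 16/53 = 30.2% → the satellite campus
The satellite campus wins overall and in every enrollment group — no reversal.

Yes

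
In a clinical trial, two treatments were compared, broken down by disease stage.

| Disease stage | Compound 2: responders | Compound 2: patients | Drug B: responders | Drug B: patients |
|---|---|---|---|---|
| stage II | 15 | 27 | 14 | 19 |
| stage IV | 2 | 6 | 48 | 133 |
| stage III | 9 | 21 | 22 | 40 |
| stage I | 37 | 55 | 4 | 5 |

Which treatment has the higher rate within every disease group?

Drug B

Stage II: Compound 2 15/27 = 55.6%, Drug B 14/19 = 73.7% → Drug B
Stage IV: Compound 2 2/6 = 33.3%, Drug B 48/133 = 36.1% → Drug B
Stage III: Compound 2 9/21 = 42.9%, Drug B 22/40 = 55.0% → Drug B
Stage I: Compound 2 37/55 = 67.3%, Drug B 4/5 = 80.0% → Drug B
Drug B has the higher rate in all 4 groups.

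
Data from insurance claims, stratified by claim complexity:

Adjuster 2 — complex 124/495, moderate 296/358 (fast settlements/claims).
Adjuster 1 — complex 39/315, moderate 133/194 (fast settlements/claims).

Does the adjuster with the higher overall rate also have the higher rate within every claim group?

Yes

Complex: Adjuster 2 124/495 = 25.1%, Adjuster 1 39/315 = 12.4% → Adjuster 2
Moderate: Adjuster 2 296/358 = 82.7%, Adjuster 1 133/194 = 68.6% → Adjuster 2
Overall: Adjuster 2 420/853 = 49.2%, Adjuster 1 172/509 = 33.8% → Adjuster 2
Adjuster 2 wins overall and in every claim group — no reversal.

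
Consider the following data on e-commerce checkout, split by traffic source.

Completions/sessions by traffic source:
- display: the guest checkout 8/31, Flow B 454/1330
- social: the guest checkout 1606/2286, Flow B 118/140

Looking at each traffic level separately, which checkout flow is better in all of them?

Flow B

Display: the guest checkout 8/31 = 25.8%, Flow B 454/1330 = 34.1% → Flow B
Social: the guest checkout 1606/2286 = 70.3%, Flow B 118/140 = 84.3% → Flow B
Flow B has the higher rate in both groups.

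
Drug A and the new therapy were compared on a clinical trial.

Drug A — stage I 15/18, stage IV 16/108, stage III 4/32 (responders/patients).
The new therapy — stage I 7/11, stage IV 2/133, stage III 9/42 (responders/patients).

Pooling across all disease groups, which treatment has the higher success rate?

Stage I: Drug A 15/18 = 83.3%, the new therapy 7/11 = 63.6% → Drug A
Stage IV: Drug A 16/108 = 14.8%, the new therapy 2/133 = 1.5% → Drug A
Stage III: Drug A 4/32 = 12.5%, the new therapy 9/42 = 21.4% → the new therapy
Overall: Drug A 35/158 = 22.2%, the new therapy 18/186 = 9.7% → Drug A
(Neither sweeps every disease group, but Drug A has the higher pooled rate.)

Drug A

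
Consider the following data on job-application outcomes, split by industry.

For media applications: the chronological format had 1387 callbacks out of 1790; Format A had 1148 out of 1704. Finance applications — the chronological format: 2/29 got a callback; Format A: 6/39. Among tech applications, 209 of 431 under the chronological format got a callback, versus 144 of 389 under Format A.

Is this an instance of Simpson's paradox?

No

Media: the chronological format 1387/1790 = 77.5%, Format A 1148/1704 = 67.4% → the chronological format
Finance: the chronological format 2/29 = 6.9%, Format A 6/39 = 15.4% → Format A
Tech: the chronological format 209/431 = 48.5%, Format A 144/389 = 37.0% → the chronological format
Overall: the chronological format 1598/2250 = 71.0%, Format A 1298/2132 = 60.9% → the chronological format
Neither sweeps: the chronological format wins 2 of 3 groups, Format A wins 1. The chronological format wins overall but not every group — no Simpson reversal.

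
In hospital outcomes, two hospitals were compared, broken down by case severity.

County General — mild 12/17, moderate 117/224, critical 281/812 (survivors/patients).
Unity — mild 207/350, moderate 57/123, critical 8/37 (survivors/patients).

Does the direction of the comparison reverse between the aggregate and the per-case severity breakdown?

Mild: County General 12/17 = 70.6%, Unity 207/350 = 59.1% → County General
Moderate: County General 117/224 = 52.2%, Unity 57/123 = 46.3% → County General
Critical: County General 281/812 = 34.6%, Unity 8/37 = 21.6% → County General
Overall: County General 410/1053 = 38.9%, Unity 272/510 = 53.3% → Unity
County General wins each case group but Unity wins overall — the comparison reverses. County General's patients skew toward critical, which has a lower base rate.

Yes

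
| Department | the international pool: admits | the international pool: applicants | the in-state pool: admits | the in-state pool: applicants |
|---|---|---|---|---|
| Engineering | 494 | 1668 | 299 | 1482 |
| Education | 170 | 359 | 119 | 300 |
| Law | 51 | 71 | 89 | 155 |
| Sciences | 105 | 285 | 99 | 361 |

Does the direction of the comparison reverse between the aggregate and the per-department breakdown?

Engineering: the international pool 494/1668 = 29.6%, the in-state pool 299/1482 = 20.2% → the international pool
Education: the international pool 170/359 = 47.4%, the in-state pool 119/300 = 39.7% → the international pool
Law: the international pool 51/71 = 71.8%, the in-state pool 89/155 = 57.4% → the international pool
Sciences: the international pool 105/285 = 36.8%, the in-state pool 99/361 = 27.4% → the international pool
Overall: the international pool 820/2383 = 34.4%, the in-state pool 606/2298 = 26.4% → the international pool
The international pool wins overall and in every department group — no reversal.

No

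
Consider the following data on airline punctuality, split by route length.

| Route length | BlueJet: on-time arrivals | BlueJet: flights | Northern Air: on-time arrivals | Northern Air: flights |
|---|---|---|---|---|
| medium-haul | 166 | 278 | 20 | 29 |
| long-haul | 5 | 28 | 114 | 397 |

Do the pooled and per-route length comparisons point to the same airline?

Medium-haul: BlueJet 166/278 = 59.7%, Northern Air 20/29 = 69.0% → Northern Air
Long-haul: BlueJet 5/28 = 17.9%, Northern Air 114/397 = 28.7% → Northern Air
Overall: BlueJet 171/306 = 55.9%, Northern Air 134/426 = 31.5% → BlueJet
Northern Air wins each route group but BlueJet wins overall — the comparison reverses. Northern Air's flights skew toward long-haul, which has a lower base rate.

No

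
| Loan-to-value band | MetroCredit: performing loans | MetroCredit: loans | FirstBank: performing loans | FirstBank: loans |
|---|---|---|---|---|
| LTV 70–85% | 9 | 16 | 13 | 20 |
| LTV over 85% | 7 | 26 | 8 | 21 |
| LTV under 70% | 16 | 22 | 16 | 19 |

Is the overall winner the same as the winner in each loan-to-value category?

Yes

LTV 70–85%: MetroCredit 9/16 = 56.2%, FirstBank 13/20 = 65.0% → FirstBank
LTV over 85%: MetroCredit 7/26 = 26.9%, FirstBank 8/21 = 38.1% → FirstBank
LTV under 70%: MetroCredit 16/22 = 72.7%, FirstBank 16/19 = 84.2% → FirstBank
Overall: MetroCredit 32/64 = 50.0%, FirstBank 37/60 = 61.7% → FirstBank
FirstBank wins overall and in every loan-to-value group — no reversal.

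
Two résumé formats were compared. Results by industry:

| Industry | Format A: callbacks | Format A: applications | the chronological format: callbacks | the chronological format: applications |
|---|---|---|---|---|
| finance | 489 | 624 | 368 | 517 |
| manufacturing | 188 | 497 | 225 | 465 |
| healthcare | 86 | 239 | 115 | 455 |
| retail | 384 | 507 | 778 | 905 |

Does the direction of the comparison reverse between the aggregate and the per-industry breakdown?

Finance: Format A 489/624 = 78.4%, the chronological format 368/517 = 71.2% → Format A
Manufacturing: Format A 188/497 = 37.8%, the chronological format 225/465 = 48.4% → the chronological format
Healthcare: Format A 86/239 = 36.0%, the chronological format 115/455 = 25.3% → Format A
Retail: Format A 384/507 = 75.7%, the chronological format 778/905 = 86.0% → the chronological format
Overall: Format A 1147/1867 = 61.4%, the chronological format 1486/2342 = 63.5% → the chronological format
Neither sweeps: Format A wins 2 of 4 groups, the chronological format wins 2. The chronological format wins overall but not every group — no Simpson reversal.

No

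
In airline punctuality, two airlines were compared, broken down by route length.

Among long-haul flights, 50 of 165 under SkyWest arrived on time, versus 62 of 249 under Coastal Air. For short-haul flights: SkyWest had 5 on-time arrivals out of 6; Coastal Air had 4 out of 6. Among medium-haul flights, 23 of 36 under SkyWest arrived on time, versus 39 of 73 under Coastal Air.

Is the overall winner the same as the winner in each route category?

Long-haul: SkyWest 50/165 = 30.3%, Coastal Air 62/249 = 24.9% → SkyWest
Short-haul: SkyWest 5/6 = 83.3%, Coastal Air 4/6 = 66.7% → SkyWest
Medium-haul: SkyWest 23/36 = 63.9%, Coastal Air 39/73 = 53.4% → SkyWest
Overall: SkyWest 78/207 = 37.7%, Coastal Air 105/328 = 32.0% → SkyWest
SkyWest wins overall and in every route group — no reversal.

Yes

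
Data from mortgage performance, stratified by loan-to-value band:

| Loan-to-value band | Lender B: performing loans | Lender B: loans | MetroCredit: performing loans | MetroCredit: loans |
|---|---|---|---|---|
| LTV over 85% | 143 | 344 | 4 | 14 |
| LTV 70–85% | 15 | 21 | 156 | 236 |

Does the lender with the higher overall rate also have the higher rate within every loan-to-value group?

No

LTV over 85%: Lender B 143/344 = 41.6%, MetroCredit 4/14 = 28.6% → Lender B
LTV 70–85%: Lender B 15/21 = 71.4%, MetroCredit 156/236 = 66.1% → Lender B
Overall: Lender B 158/365 = 43.3%, MetroCredit 160/250 = 64.0% → MetroCredit
Lender B wins each loan-to-value group but MetroCredit wins overall — the comparison reverses. Lender B's loans skew toward LTV over 85%, which has a lower base rate.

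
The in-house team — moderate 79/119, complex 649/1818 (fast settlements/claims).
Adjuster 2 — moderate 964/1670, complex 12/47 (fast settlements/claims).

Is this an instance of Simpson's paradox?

Moderate: the in-house team 79/119 = 66.4%, Adjuster 2 964/1670 = 57.7% → the in-house team
Complex: the in-house team 649/1818 = 35.7%, Adjuster 2 12/47 = 25.5% → the in-house team
Overall: the in-house team 728/1937 = 37.6%, Adjuster 2 976/1717 = 56.8% → Adjuster 2
The in-house team wins each claim group but Adjuster 2 wins overall — the comparison reverses. The in-house team's claims skew toward complex, which has a lower base rate.

Yes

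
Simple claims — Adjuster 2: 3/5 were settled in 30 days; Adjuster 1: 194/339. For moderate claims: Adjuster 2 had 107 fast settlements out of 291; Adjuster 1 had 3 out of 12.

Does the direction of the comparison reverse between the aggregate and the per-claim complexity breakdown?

Yes

Simple: Adjuster 2 3/5 = 60.0%, Adjuster 1 194/339 = 57.2% → Adjuster 2
Moderate: Adjuster 2 107/291 = 36.8%, Adjuster 1 3/12 = 25.0% → Adjuster 2
Overall: Adjuster 2 110/296 = 37.2%, Adjuster 1 197/351 = 56.1% → Adjuster 1
Adjuster 2 wins each claim group but Adjuster 1 wins overall — the comparison reverses. Adjuster 2's claims skew toward moderate, which has a lower base rate.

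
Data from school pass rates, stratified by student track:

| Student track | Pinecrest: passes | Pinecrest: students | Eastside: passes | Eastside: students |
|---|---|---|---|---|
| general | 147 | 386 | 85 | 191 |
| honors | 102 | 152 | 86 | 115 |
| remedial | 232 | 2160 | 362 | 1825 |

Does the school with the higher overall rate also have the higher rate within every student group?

General: Pinecrest 147/386 = 38.1%, Eastside 85/191 = 44.5% → Eastside
Honors: Pinecrest 102/152 = 67.1%, Eastside 86/115 = 74.8% → Eastside
Remedial: Pinecrest 232/2160 = 10.7%, Eastside 362/1825 = 19.8% → Eastside
Overall: Pinecrest 481/2698 = 17.8%, Eastside 533/2131 = 25.0% → Eastside
Eastside wins overall and in every student group — no reversal.

Yes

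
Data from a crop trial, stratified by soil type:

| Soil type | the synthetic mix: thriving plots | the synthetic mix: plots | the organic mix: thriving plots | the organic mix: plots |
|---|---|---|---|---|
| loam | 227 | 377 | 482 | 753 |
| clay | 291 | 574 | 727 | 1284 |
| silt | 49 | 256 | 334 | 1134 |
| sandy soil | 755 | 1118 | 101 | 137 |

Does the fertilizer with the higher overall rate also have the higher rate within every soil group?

Loam: the synthetic mix 227/377 = 60.2%, the organic mix 482/753 = 64.0% → the organic mix
Clay: the synthetic mix 291/574 = 50.7%, the organic mix 727/1284 = 56.6% → the organic mix
Silt: the synthetic mix 49/256 = 19.1%, the organic mix 334/1134 = 29.5% → the organic mix
Sandy soil: the synthetic mix 755/1118 = 67.5%, the organic mix 101/137 = 73.7% → the organic mix
Overall: the synthetic mix 1322/2325 = 56.9%, the organic mix 1644/3308 = 49.7% → the synthetic mix
The organic mix wins each soil group but the synthetic mix wins overall — the comparison reverses. The organic mix's plots skew toward silt, which has a lower base rate.

No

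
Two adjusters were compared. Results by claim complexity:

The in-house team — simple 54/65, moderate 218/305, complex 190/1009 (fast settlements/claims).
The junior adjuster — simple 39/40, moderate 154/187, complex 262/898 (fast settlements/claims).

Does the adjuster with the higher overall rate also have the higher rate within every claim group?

Simple: the in-house team 54/65 = 83.1%, the junior adjuster 39/40 = 97.5% → the junior adjuster
Moderate: the in-house team 218/305 = 71.5%, the junior adjuster 154/187 = 82.4% → the junior adjuster
Complex: the in-house team 190/1009 = 18.8%, the junior adjuster 262/898 = 29.2% → the junior adjuster
Overall: the in-house team 462/1379 = 33.5%, the junior adjuster 455/1125 = 40.4% → the junior adjuster
The junior adjuster wins overall and in every claim group — no reversal.

Yes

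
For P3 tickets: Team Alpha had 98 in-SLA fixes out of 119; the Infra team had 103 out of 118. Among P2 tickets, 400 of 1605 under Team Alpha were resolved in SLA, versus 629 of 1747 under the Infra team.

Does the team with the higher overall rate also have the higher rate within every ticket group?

Yes

P3: Team Alpha 98/119 = 82.4%, the Infra team 103/118 = 87.3% → the Infra team
P2: Team Alpha 400/1605 = 24.9%, the Infra team 629/1747 = 36.0% → the Infra team
Overall: Team Alpha 498/1724 = 28.9%, the Infra team 732/1865 = 39.2% → the Infra team
The Infra team wins overall and in every ticket group — no reversal.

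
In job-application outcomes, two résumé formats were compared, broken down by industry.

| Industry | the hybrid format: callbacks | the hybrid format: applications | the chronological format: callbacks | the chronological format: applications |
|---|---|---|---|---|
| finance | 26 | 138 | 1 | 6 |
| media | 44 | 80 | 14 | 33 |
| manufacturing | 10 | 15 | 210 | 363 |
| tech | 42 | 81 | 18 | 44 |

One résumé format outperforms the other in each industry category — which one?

the hybrid format

Finance: the hybrid format 26/138 = 18.8%, the chronological format 1/6 = 16.7% → the hybrid format
Media: the hybrid format 44/80 = 55.0%, the chronological format 14/33 = 42.4% → the hybrid format
Manufacturing: the hybrid format 10/15 = 66.7%, the chronological format 210/363 = 57.9% → the hybrid format
Tech: the hybrid format 42/81 = 51.9%, the chronological format 18/44 = 40.9% → the hybrid format
The hybrid format has the higher rate in all 4 groups.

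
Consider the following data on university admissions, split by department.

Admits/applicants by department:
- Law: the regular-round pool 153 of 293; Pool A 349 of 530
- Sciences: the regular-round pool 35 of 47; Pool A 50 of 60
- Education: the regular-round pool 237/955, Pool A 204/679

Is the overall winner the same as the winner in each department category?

Law: the regular-round pool 153/293 = 52.2%, Pool A 349/530 = 65.8% → Pool A
Sciences: the regular-round pool 35/47 = 74.5%, Pool A 50/60 = 83.3% → Pool A
Education: the regular-round pool 237/955 = 24.8%, Pool A 204/679 = 30.0% → Pool A
Overall: the regular-round pool 425/1295 = 32.8%, Pool A 603/1269 = 47.5% → Pool A
Pool A wins overall and in every department group — no reversal.

Yes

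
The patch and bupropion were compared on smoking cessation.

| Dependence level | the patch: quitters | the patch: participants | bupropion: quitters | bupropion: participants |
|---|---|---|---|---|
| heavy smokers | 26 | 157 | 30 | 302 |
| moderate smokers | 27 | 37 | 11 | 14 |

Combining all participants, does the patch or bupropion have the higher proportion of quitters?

the patch

Heavy smokers: the patch 26/157 = 16.6%, bupropion 30/302 = 9.9% → the patch
Moderate smokers: the patch 27/37 = 73.0%, bupropion 11/14 = 78.6% → bupropion
Overall: the patch 53/194 = 27.3%, bupropion 41/316 = 13.0% → the patch
(Neither sweeps every dependence group, but the patch has the higher pooled rate.)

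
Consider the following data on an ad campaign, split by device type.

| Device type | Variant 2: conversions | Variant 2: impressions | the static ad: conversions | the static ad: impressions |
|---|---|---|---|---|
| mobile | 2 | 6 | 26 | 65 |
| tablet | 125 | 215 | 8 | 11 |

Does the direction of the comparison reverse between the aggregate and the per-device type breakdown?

Yes

Mobile: Variant 2 2/6 = 33.3%, the static ad 26/65 = 40.0% → the static ad
Tablet: Variant 2 125/215 = 58.1%, the static ad 8/11 = 72.7% → the static ad
Overall: Variant 2 127/221 = 57.5%, the static ad 34/76 = 44.7% → Variant 2
The static ad wins each device group but Variant 2 wins overall — the comparison reverses. The static ad's impressions skew toward mobile, which has a lower base rate.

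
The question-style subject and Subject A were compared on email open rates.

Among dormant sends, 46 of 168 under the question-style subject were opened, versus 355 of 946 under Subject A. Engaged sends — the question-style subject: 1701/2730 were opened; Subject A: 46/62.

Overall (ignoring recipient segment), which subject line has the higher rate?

Dormant: the question-style subject 46/168 = 27.4%, Subject A 355/946 = 37.5% → Subject A
Engaged: the question-style subject 1701/2730 = 62.3%, Subject A 46/62 = 74.2% → Subject A
Overall: the question-style subject 1747/2898 = 60.3%, Subject A 401/1008 = 39.8% → the question-style subject
(Subject A wins every recipient group but the question-style subject wins overall — Subject A's sends skew toward the low-rate dormant group.)

the question-style subject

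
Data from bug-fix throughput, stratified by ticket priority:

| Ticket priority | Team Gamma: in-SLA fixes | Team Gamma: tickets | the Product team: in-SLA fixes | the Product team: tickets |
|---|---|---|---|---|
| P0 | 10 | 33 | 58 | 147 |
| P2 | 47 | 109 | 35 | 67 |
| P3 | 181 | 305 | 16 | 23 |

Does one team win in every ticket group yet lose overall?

Yes

P0: Team Gamma 10/33 = 30.3%, the Product team 58/147 = 39.5% → the Product team
P2: Team Gamma 47/109 = 43.1%, the Product team 35/67 = 52.2% → the Product team
P3: Team Gamma 181/305 = 59.3%, the Product team 16/23 = 69.6% → the Product team
Overall: Team Gamma 238/447 = 53.2%, the Product team 109/237 = 46.0% → Team Gamma
The Product team wins each ticket group but Team Gamma wins overall — the comparison reverses. The Product team's tickets skew toward P0, which has a lower base rate.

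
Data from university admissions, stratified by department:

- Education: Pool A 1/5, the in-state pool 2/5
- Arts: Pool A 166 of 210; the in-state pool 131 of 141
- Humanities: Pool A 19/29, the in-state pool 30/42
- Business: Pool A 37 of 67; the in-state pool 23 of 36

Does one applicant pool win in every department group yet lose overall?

Education: Pool A 1/5 = 20.0%, the in-state pool 2/5 = 40.0% → the in-state pool
Arts: Pool A 166/210 = 79.0%, the in-state pool 131/141 = 92.9% → the in-state pool
Humanities: Pool A 19/29 = 65.5%, the in-state pool 30/42 = 71.4% → the in-state pool
Business: Pool A 37/67 = 55.2%, the in-state pool 23/36 = 63.9% → the in-state pool
Overall: Pool A 223/311 = 71.7%, the in-state pool 186/224 = 83.0% → the in-state pool
The in-state pool wins overall and in every department group — no reversal.

No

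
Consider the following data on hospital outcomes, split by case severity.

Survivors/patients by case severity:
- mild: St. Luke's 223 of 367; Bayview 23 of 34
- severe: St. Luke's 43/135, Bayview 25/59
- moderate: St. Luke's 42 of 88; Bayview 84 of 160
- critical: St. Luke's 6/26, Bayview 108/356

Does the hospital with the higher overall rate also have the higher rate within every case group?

Mild: St. Luke's 223/367 = 60.8%, Bayview 23/34 = 67.6% → Bayview
Severe: St. Luke's 43/135 = 31.9%, Bayview 25/59 = 42.4% → Bayview
Moderate: St. Luke's 42/88 = 47.7%, Bayview 84/160 = 52.5% → Bayview
Critical: St. Luke's 6/26 = 23.1%, Bayview 108/356 = 30.3% → Bayview
Overall: St. Luke's 314/616 = 51.0%, Bayview 240/609 = 39.4% → St. Luke's
Bayview wins each case group but St. Luke's wins overall — the comparison reverses. Bayview's patients skew toward critical, which has a lower base rate.

No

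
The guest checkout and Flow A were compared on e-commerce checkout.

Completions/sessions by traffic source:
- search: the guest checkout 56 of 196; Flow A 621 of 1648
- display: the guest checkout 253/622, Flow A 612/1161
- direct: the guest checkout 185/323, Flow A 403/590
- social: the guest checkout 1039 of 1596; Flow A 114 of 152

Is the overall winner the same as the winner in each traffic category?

Search: the guest checkout 56/196 = 28.6%, Flow A 621/1648 = 37.7% → Flow A
Display: the guest checkout 253/622 = 40.7%, Flow A 612/1161 = 52.7% → Flow A
Direct: the guest checkout 185/323 = 57.3%, Flow A 403/590 = 68.3% → Flow A
Social: the guest checkout 1039/1596 = 65.1%, Flow A 114/152 = 75.0% → Flow A
Overall: the guest checkout 1533/2737 = 56.0%, Flow A 1750/3551 = 49.3% → the guest checkout
Flow A wins each traffic group but the guest checkout wins overall — the comparison reverses. Flow A's sessions skew toward search, which has a lower base rate.

No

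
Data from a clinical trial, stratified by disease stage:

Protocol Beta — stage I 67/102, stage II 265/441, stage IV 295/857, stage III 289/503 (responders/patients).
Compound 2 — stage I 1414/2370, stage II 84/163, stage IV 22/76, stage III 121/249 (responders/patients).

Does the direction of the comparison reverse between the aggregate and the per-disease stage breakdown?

Yes

Stage I: Protocol Beta 67/102 = 65.7%, Compound 2 1414/2370 = 59.7% → Protocol Beta
Stage II: Protocol Beta 265/441 = 60.1%, Compound 2 84/163 = 51.5% → Protocol Beta
Stage IV: Protocol Beta 295/857 = 34.4%, Compound 2 22/76 = 28.9% → Protocol Beta
Stage III: Protocol Beta 289/503 = 57.5%, Compound 2 121/249 = 48.6% → Protocol Beta
Overall: Protocol Beta 916/1903 = 48.1%, Compound 2 1641/2858 = 57.4% → Compound 2
Protocol Beta wins each disease group but Compound 2 wins overall — the comparison reverses. Protocol Beta's patients skew toward stage IV, which has a lower base rate.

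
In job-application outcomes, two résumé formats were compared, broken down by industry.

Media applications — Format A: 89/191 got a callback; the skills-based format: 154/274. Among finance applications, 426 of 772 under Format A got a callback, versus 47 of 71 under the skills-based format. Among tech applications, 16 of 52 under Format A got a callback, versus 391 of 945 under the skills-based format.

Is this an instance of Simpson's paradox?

Yes

Media: Format A 89/191 = 46.6%, the skills-based format 154/274 = 56.2% → the skills-based format
Finance: Format A 426/772 = 55.2%, the skills-based format 47/71 = 66.2% → the skills-based format
Tech: Format A 16/52 = 30.8%, the skills-based format 391/945 = 41.4% → the skills-based format
Overall: Format A 531/1015 = 52.3%, the skills-based format 592/1290 = 45.9% → Format A
The skills-based format wins each industry group but Format A wins overall — the comparison reverses. The skills-based format's applications skew toward tech, which has a lower base rate.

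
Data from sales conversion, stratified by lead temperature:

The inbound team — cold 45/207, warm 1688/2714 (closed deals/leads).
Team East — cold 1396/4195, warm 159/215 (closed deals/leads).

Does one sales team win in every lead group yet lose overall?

Yes

Cold: the inbound team 45/207 = 21.7%, Team East 1396/4195 = 33.3% → Team East
Warm: the inbound team 1688/2714 = 62.2%, Team East 159/215 = 74.0% → Team East
Overall: the inbound team 1733/2921 = 59.3%, Team East 1555/4410 = 35.3% → the inbound team
Team East wins each lead group but the inbound team wins overall — the comparison reverses. Team East's leads skew toward cold, which has a lower base rate.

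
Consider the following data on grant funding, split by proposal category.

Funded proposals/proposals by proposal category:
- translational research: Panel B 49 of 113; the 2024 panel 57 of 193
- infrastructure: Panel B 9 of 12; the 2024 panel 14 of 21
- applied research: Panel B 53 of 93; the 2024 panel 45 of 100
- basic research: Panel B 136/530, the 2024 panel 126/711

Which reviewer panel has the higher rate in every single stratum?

Translational research: Panel B 49/113 = 43.4%, the 2024 panel 57/193 = 29.5% → Panel B
Infrastructure: Panel B 9/12 = 75.0%, the 2024 panel 14/21 = 66.7% → Panel B
Applied research: Panel B 53/93 = 57.0%, the 2024 panel 45/100 = 45.0% → Panel B
Basic research: Panel B 136/530 = 25.7%, the 2024 panel 126/711 = 17.7% → Panel B
Panel B has the higher rate in all 4 groups.

Panel B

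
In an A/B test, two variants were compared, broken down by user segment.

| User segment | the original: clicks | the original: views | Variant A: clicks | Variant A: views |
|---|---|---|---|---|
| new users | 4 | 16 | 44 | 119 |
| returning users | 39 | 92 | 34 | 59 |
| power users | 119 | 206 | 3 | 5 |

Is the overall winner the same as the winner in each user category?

New users: the original 4/16 = 25.0%, Variant A 44/119 = 37.0% → Variant A
Returning users: the original 39/92 = 42.4%, Variant A 34/59 = 57.6% → Variant A
Power users: the original 119/206 = 57.8%, Variant A 3/5 = 60.0% → Variant A
Overall: the original 162/314 = 51.6%, Variant A 81/183 = 44.3% → the original
Variant A wins each user group but the original wins overall — the comparison reverses. Variant A's views skew toward new users, which has a lower base rate.

No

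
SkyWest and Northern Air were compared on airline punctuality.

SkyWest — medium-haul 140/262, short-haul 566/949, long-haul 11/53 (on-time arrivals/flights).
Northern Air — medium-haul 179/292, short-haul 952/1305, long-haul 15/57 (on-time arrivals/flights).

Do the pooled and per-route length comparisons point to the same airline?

Medium-haul: SkyWest 140/262 = 53.4%, Northern Air 179/292 = 61.3% → Northern Air
Short-haul: SkyWest 566/949 = 59.6%, Northern Air 952/1305 = 73.0% → Northern Air
Long-haul: SkyWest 11/53 = 20.8%, Northern Air 15/57 = 26.3% → Northern Air
Overall: SkyWest 717/1264 = 56.7%, Northern Air 1146/1654 = 69.3% → Northern Air
Northern Air wins overall and in every route group — no reversal.

Yes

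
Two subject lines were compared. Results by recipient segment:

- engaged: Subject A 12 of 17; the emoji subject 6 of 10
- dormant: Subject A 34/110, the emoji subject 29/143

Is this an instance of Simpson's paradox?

Engaged: Subject A 12/17 = 70.6%, the emoji subject 6/10 = 60.0% → Subject A
Dormant: Subject A 34/110 = 30.9%, the emoji subject 29/143 = 20.3% → Subject A
Overall: Subject A 46/127 = 36.2%, the emoji subject 35/153 = 22.9% → Subject A
Subject A wins overall and in every recipient group — no reversal.

No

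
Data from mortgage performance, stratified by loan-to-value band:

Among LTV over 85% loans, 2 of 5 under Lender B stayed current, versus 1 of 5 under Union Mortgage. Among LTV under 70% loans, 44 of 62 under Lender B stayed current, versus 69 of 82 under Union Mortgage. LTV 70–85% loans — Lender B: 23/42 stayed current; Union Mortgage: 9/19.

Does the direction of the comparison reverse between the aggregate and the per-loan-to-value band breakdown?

No

LTV over 85%: Lender B 2/5 = 40.0%, Union Mortgage 1/5 = 20.0% → Lender B
LTV under 70%: Lender B 44/62 = 71.0%, Union Mortgage 69/82 = 84.1% → Union Mortgage
LTV 70–85%: Lender B 23/42 = 54.8%, Union Mortgage 9/19 = 47.4% → Lender B
Overall: Lender B 69/109 = 63.3%, Union Mortgage 79/106 = 74.5% → Union Mortgage
Neither sweeps: Lender B wins 2 of 3 groups, Union Mortgage wins 1. Union Mortgage wins overall but not every group — no Simpson reversal.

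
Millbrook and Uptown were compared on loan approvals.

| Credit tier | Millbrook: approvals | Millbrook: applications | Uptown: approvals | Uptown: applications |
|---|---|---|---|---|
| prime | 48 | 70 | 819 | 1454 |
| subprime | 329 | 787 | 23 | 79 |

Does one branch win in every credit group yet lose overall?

Prime: Millbrook 48/70 = 68.6%, Uptown 819/1454 = 56.3% → Millbrook
Subprime: Millbrook 329/787 = 41.8%, Uptown 23/79 = 29.1% → Millbrook
Overall: Millbrook 377/857 = 44.0%, Uptown 842/1533 = 54.9% → Uptown
Millbrook wins each credit group but Uptown wins overall — the comparison reverses. Millbrook's applications skew toward subprime, which has a lower base rate.

Yes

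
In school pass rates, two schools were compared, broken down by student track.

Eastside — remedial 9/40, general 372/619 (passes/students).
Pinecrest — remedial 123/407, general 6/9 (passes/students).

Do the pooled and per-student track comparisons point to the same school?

Remedial: Eastside 9/40 = 22.5%, Pinecrest 123/407 = 30.2% → Pinecrest
General: Eastside 372/619 = 60.1%, Pinecrest 6/9 = 66.7% → Pinecrest
Overall: Eastside 381/659 = 57.8%, Pinecrest 129/416 = 31.0% → Eastside
Pinecrest wins each student group but Eastside wins overall — the comparison reverses. Pinecrest's students skew toward remedial, which has a lower base rate.

No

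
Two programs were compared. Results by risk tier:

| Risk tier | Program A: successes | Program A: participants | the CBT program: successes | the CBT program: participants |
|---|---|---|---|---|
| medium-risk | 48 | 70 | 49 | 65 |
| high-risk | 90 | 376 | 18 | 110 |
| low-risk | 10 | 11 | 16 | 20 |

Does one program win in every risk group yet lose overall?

Medium-risk: Program A 48/70 = 68.6%, the CBT program 49/65 = 75.4% → the CBT program
High-risk: Program A 90/376 = 23.9%, the CBT program 18/110 = 16.4% → Program A
Low-risk: Program A 10/11 = 90.9%, the CBT program 16/20 = 80.0% → Program A
Overall: Program A 148/457 = 32.4%, the CBT program 83/195 = 42.6% → the CBT program
Neither sweeps: Program A wins 2 of 3 groups, the CBT program wins 1. The CBT program wins overall but not every group — no Simpson reversal.

No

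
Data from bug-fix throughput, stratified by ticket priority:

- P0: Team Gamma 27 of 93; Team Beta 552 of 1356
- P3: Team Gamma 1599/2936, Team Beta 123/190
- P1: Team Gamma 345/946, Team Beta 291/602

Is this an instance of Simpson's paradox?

P0: Team Gamma 27/93 = 29.0%, Team Beta 552/1356 = 40.7% → Team Beta
P3: Team Gamma 1599/2936 = 54.5%, Team Beta 123/190 = 64.7% → Team Beta
P1: Team Gamma 345/946 = 36.5%, Team Beta 291/602 = 48.3% → Team Beta
Overall: Team Gamma 1971/3975 = 49.6%, Team Beta 966/2148 = 45.0% → Team Gamma
Team Beta wins each ticket group but Team Gamma wins overall — the comparison reverses. Team Beta's tickets skew toward P0, which has a lower base rate.

Yes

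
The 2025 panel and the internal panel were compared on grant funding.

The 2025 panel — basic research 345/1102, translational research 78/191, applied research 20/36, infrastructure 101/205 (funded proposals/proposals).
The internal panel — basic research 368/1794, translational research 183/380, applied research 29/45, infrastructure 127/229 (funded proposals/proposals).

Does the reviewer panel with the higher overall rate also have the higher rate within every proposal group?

No

Basic research: the 2025 panel 345/1102 = 31.3%, the internal panel 368/1794 = 20.5% → the 2025 panel
Translational research: the 2025 panel 78/191 = 40.8%, the internal panel 183/380 = 48.2% → the internal panel
Applied research: the 2025 panel 20/36 = 55.6%, the internal panel 29/45 = 64.4% → the internal panel
Infrastructure: the 2025 panel 101/205 = 49.3%, the internal panel 127/229 = 55.5% → the internal panel
Overall: the 2025 panel 544/1534 = 35.5%, the internal panel 707/2448 = 28.9% → the 2025 panel
Neither sweeps: the 2025 panel wins 1 of 4 groups, the internal panel wins 3. The 2025 panel wins overall but not every group — no Simpson reversal.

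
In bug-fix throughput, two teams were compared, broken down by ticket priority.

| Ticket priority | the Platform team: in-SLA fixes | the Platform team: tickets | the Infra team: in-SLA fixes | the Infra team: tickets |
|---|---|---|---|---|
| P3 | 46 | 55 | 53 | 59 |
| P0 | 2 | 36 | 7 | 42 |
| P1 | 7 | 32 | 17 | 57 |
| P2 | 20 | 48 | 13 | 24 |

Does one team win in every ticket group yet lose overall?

P3: the Platform team 46/55 = 83.6%, the Infra team 53/59 = 89.8% → the Infra team
P0: the Platform team 2/36 = 5.6%, the Infra team 7/42 = 16.7% → the Infra team
P1: the Platform team 7/32 = 21.9%, the Infra team 17/57 = 29.8% → the Infra team
P2: the Platform team 20/48 = 41.7%, the Infra team 13/24 = 54.2% → the Infra team
Overall: the Platform team 75/171 = 43.9%, the Infra team 90/182 = 49.5% → the Infra team
The Infra team wins overall and in every ticket group — no reversal.

No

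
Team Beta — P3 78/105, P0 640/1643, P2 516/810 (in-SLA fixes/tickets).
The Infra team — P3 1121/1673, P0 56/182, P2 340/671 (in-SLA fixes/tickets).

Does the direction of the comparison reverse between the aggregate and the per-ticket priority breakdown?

P3: Team Beta 78/105 = 74.3%, the Infra team 1121/1673 = 67.0% → Team Beta
P0: Team Beta 640/1643 = 39.0%, the Infra team 56/182 = 30.8% → Team Beta
P2: Team Beta 516/810 = 63.7%, the Infra team 340/671 = 50.7% → Team Beta
Overall: Team Beta 1234/2558 = 48.2%, the Infra team 1517/2526 = 60.1% → the Infra team
Team Beta wins each ticket group but the Infra team wins overall — the comparison reverses. Team Beta's tickets skew toward P0, which has a lower base rate.

Yes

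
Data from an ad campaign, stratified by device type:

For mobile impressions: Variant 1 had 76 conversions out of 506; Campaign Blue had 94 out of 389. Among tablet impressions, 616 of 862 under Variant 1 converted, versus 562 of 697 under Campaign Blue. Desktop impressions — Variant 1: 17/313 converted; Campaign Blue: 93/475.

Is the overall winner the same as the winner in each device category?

Mobile: Variant 1 76/506 = 15.0%, Campaign Blue 94/389 = 24.2% → Campaign Blue
Tablet: Variant 1 616/862 = 71.5%, Campaign Blue 562/697 = 80.6% → Campaign Blue
Desktop: Variant 1 17/313 = 5.4%, Campaign Blue 93/475 = 19.6% → Campaign Blue
Overall: Variant 1 709/1681 = 42.2%, Campaign Blue 749/1561 = 48.0% → Campaign Blue
Campaign Blue wins overall and in every device group — no reversal.

Yes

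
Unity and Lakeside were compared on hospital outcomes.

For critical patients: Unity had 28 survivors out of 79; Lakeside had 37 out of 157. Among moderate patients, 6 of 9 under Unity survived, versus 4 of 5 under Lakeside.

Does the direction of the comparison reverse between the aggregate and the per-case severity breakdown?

No

Critical: Unity 28/79 = 35.4%, Lakeside 37/157 = 23.6% → Unity
Moderate: Unity 6/9 = 66.7%, Lakeside 4/5 = 80.0% → Lakeside
Overall: Unity 34/88 = 38.6%, Lakeside 41/162 = 25.3% → Unity
Neither sweeps: Unity wins 1 of 2 groups, Lakeside wins 1. Unity wins overall but not every group — no Simpson reversal.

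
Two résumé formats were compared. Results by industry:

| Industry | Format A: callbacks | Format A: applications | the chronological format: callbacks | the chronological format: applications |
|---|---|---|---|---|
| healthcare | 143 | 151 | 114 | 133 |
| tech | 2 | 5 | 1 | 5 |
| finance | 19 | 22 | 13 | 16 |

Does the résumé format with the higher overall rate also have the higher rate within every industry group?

Healthcare: Format A 143/151 = 94.7%, the chronological format 114/133 = 85.7% → Format A
Tech: Format A 2/5 = 40.0%, the chronological format 1/5 = 20.0% → Format A
Finance: Format A 19/22 = 86.4%, the chronological format 13/16 = 81.2% → Format A
Overall: Format A 164/178 = 92.1%, the chronological format 128/154 = 83.1% → Format A
Format A wins overall and in every industry group — no reversal.

Yes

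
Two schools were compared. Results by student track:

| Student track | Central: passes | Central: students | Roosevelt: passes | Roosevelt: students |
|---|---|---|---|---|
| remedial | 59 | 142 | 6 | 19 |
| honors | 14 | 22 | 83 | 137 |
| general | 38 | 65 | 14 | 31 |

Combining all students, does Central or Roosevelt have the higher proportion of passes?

Roosevelt

Remedial: Central 59/142 = 41.5%, Roosevelt 6/19 = 31.6% → Central
Honors: Central 14/22 = 63.6%, Roosevelt 83/137 = 60.6% → Central
General: Central 38/65 = 58.5%, Roosevelt 14/31 = 45.2% → Central
Overall: Central 111/229 = 48.5%, Roosevelt 103/187 = 55.1% → Roosevelt
(Central wins every student group but Roosevelt wins overall — Central's students skew toward the low-rate remedial group.)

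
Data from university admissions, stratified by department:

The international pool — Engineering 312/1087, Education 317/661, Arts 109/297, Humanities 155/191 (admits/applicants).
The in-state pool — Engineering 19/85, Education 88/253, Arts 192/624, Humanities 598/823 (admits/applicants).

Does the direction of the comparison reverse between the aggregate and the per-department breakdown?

Engineering: the international pool 312/1087 = 28.7%, the in-state pool 19/85 = 22.4% → the international pool
Education: the international pool 317/661 = 48.0%, the in-state pool 88/253 = 34.8% → the international pool
Arts: the international pool 109/297 = 36.7%, the in-state pool 192/624 = 30.8% → the international pool
Humanities: the international pool 155/191 = 81.2%, the in-state pool 598/823 = 72.7% → the international pool
Overall: the international pool 893/2236 = 39.9%, the in-state pool 897/1785 = 50.3% → the in-state pool
The international pool wins each department group but the in-state pool wins overall — the comparison reverses. The international pool's applicants skew toward Engineering, which has a lower base rate.

Yes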